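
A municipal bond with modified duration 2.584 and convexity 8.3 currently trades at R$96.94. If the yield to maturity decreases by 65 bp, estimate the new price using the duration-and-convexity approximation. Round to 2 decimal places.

R$98.59

Duration effect: -D_mod·Δy = -2.584 × (-0.0065) = +0.016796
Convexity effect: ½·C·(Δy)² = 0.5 × 8.3 × (-0.0065)² = +0.0001753375
ΔP/P ≈ +0.016796 + 0.0001753375 = +0.0169713375
New price ≈ 96.94 × (1 + 0.0169713375) = 98.58520145725.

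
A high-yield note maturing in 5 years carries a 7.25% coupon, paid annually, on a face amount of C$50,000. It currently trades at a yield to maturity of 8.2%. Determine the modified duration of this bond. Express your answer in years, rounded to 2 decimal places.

4.02 years

Periodic yield y = 0.082. First find Macaulay duration:
  t   CF        PV=CF/(1+0.082)^t    t·PV
  1     3,625.00     3,350.2773     3,350.2773
  2     3,625.00     3,096.3746     6,192.7491
  3     3,625.00     2,861.7140     8,585.1420
  4     3,625.00     2,644.8373    10,579.3494
  5    53,625.00    36,160.2148   180,801.0739
  Σ                 48,113.4179   209,508.5916
P = 48,113.4179; Macaulay duration = 209,508.5916 / 48,113.4179 = 4.35447 years.
Modified duration = D_Mac / (1 + y) = 4.35447 / 1.082 = 4.02447 years.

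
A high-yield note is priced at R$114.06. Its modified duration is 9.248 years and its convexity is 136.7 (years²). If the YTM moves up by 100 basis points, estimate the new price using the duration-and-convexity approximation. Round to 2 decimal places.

R$104.29

Duration effect: -D_mod·Δy = -9.248 × (+0.01) = -0.092480
Convexity effect: ½·C·(Δy)² = 0.5 × 136.7 × (0.01)² = +0.0068350
ΔP/P ≈ -0.092480 + 0.0068350 = -0.085645
New price ≈ 114.06 × (1 - 0.085645) = 104.2913313.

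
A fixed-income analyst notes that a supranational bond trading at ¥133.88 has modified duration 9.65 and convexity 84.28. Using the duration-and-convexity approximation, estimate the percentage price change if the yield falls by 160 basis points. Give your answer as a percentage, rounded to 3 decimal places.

+16.519%

Duration effect: -D_mod·Δy = -9.65 × (-0.016) = +0.154400
Convexity effect: ½·C·(Δy)² = 0.5 × 84.28 × (-0.016)² = +0.01078784
ΔP/P ≈ +0.154400 + 0.01078784 = +0.16518784
= +16.518784%.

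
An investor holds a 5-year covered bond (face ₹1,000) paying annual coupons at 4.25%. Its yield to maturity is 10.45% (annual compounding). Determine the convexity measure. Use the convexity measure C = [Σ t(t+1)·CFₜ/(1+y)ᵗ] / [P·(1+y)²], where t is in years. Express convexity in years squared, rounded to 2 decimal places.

21.64

With y = 0.1045:
  t   CF        PV=CF/(1+0.1045)^t    t·PV        t(t+1)·PV
  1        42.50        38.4789        38.4789          76.9579
  2        42.50        34.8383        69.6767         209.0301
  3        42.50        31.5422        94.6266         378.5062
  4        42.50        28.5579       114.2315         571.1577
  5     1,042.50       634.2310     3,171.1550      19,026.9299
  Σ                    767.6484     3,488.1687      20,262.5817
P = 767.6484.
Convexity = Σ t(t+1)·PV / [P·(1+y)²] = 20,262.5817 / (767.6484 × 1.219920) = 21.63720.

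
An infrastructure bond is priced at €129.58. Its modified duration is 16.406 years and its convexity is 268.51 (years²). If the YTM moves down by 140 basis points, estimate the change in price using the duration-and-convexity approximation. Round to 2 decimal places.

+€33.17

Duration effect: -D_mod·Δy = -16.406 × (-0.014) = +0.229684
Convexity effect: ½·C·(Δy)² = 0.5 × 268.51 × (-0.014)² = +0.02631398
ΔP/P ≈ +0.229684 + 0.02631398 = +0.25599798
ΔP ≈ 129.58 × (+0.25599798) = +33.1722182484.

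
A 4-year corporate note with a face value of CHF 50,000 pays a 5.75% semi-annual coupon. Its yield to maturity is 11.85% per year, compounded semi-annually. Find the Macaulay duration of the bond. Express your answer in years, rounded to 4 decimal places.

Periodic yield y = 0.05925. Discount each cash flow and weight by its period:
  t   CF        PV=CF/(1+0.05925)^t    t·PV
  1     1,437.50     1,357.0923     1,357.0923
  2     1,437.50     1,281.1822     2,562.3645
  3     1,437.50     1,209.5183     3,628.5548
  4     1,437.50     1,141.8629     4,567.4516
  5     1,437.50     1,077.9919     5,389.9594
  6     1,437.50     1,017.6935     6,106.1612
  7     1,437.50       960.7680     6,725.3762
  8    51,437.50    32,455.7815   259,646.2521
  Σ                 40,501.8907   289,983.2122
Price P = Σ PV = 40,501.8907.
Macaulay duration = Σ(t·PV) / P = 289,983.2122 / 40,501.8907 = 7.15975 half-year periods.
In years: 7.15975 / 2 = 3.57987 years.

3.5799 years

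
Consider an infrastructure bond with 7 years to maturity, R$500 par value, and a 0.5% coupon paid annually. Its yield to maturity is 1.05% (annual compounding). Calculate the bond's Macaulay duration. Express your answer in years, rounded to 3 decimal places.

6.894 years

Periodic yield y = 0.0105. Discount each cash flow and weight by its year:
  t   CF        PV=CF/(1+0.0105)^t    t·PV
  1         2.50         2.4740         2.4740
  2         2.50         2.4483         4.8966
  3         2.50         2.4229         7.2686
  4         2.50         2.3977         9.5908
  5         2.50         2.3728        11.8639
  6         2.50         2.3481        14.0888
  7       502.50       467.0699     3,269.4890
  Σ                    481.5337     3,319.6718
Price P = Σ PV = 481.5337.
Macaulay duration = Σ(t·PV) / P = 3,319.6718 / 481.5337 = 6.89396 years.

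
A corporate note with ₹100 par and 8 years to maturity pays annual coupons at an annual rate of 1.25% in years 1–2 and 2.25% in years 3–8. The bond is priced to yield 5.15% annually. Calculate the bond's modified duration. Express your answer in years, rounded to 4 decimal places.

Periodic yield y = 0.0515. First find Macaulay duration:
  t   CF        PV=CF/(1+0.0515)^t    t·PV
  1         1.25         1.1888         1.1888
  2         1.25         1.1306         2.2611
  3         2.25         1.9353         5.8060
  4         2.25         1.8405         7.3622
  5         2.25         1.7504         8.7520
  6         2.25         1.6647         9.9880
  7         2.25         1.5831        11.0819
  8       102.25        68.4210       547.3676
  Σ                     79.5143       593.8075
P = 79.5143; Macaulay duration = 593.8075 / 79.5143 = 7.46793 years.
Modified duration = D_Mac / (1 + y) = 7.46793 / 1.0515 = 7.10217 years.

7.1022 years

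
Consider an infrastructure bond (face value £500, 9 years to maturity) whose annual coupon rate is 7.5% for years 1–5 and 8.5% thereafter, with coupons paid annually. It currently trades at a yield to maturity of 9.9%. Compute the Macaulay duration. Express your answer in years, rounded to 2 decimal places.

Periodic yield y = 0.099. Discount each cash flow and weight by its year:
  t   CF        PV=CF/(1+0.099)^t    t·PV
  1        37.50        34.1219        34.1219
  2        37.50        31.0482        62.0963
  3        37.50        28.2513        84.7539
  4        37.50        25.7064       102.8254
  5        37.50        23.3907       116.9534
  6        42.50        24.1214       144.7285
  7        42.50        21.9485       153.6396
  8        42.50        19.9713       159.7708
  9       542.50       231.9640     2,087.6756
  Σ                    440.5236     2,946.5654
Price P = Σ PV = 440.5236.
Macaulay duration = Σ(t·PV) / P = 2,946.5654 / 440.5236 = 6.68878 years.

6.69 years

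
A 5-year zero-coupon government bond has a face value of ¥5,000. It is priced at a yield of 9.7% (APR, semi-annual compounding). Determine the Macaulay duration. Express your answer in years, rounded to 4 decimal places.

5.0000 years

A zero-coupon bond has a single cash flow at maturity, so its Macaulay duration equals its maturity: 5 years.
(Equivalently: 10 semi-annual periods ÷ 2 = 5 years.)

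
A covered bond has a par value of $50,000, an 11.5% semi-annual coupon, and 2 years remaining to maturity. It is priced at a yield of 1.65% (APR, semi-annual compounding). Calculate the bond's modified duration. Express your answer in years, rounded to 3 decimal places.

Periodic yield y = 0.00825. First find Macaulay duration:
  t   CF        PV=CF/(1+0.00825)^t    t·PV
  1     2,875.00     2,851.4753     2,851.4753
  2     2,875.00     2,828.1431     5,656.2863
  3     2,875.00     2,805.0019     8,415.0056
  4    52,875.00    51,165.5277   204,662.1108
  Σ                 59,650.1481   221,584.8781
P = 59,650.1481; Macaulay duration = 221,584.8781 / 59,650.1481 = 3.71474 half-year periods = 1.85737 years.
Modified duration = D_Mac / (1 + y) = 1.85737 / 1.00825 = 1.84217 years.

1.842 years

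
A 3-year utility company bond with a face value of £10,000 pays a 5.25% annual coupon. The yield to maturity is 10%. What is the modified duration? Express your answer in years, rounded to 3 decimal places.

Periodic yield y = 0.1. First find Macaulay duration:
  t   CF        PV=CF/(1+0.1)^t    t·PV
  1       525.00       477.2727       477.2727
  2       525.00       433.8843       867.7686
  3    10,525.00     7,907.5883    23,722.7648
  Σ                  8,818.7453    25,067.8062
P = 8,818.7453; Macaulay duration = 25,067.8062 / 8,818.7453 = 2.84256 years.
Modified duration = D_Mac / (1 + y) = 2.84256 / 1.1 = 2.58414 years.

2.584 years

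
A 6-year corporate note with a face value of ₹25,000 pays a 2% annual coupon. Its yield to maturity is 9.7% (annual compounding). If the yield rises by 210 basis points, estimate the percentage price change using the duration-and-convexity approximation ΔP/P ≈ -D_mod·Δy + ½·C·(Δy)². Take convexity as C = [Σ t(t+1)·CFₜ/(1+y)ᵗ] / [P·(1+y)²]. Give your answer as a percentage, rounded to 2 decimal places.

-10.07%

With y = 0.097:
  t   CF        PV=CF/(1+0.097)^t    t·PV        t(t+1)·PV
  1       500.00       455.7885       455.7885         911.5770
  2       500.00       415.4863       830.9727       2,492.9180
  3       500.00       378.7478     1,136.2434       4,544.9736
  4       500.00       345.2578     1,381.0312       6,905.1559
  5       500.00       314.7291     1,573.6454       9,441.8723
  6    25,500.00    14,631.8896    87,791.3375     614,539.3622
  Σ                 16,541.8991    93,169.0186     638,835.8591
P = 16,541.8991; D_Mac = 5.63230 yrs; D_mod = 5.13428 yrs; C = 32.09155.
Duration effect: -5.13428 × (+0.021) = -0.107820
Convexity effect: 0.5 × 32.09155 × (0.021)² = +0.0070762
ΔP/P ≈ -0.107820 + 0.0070762 = -0.100744 = -10.0744%.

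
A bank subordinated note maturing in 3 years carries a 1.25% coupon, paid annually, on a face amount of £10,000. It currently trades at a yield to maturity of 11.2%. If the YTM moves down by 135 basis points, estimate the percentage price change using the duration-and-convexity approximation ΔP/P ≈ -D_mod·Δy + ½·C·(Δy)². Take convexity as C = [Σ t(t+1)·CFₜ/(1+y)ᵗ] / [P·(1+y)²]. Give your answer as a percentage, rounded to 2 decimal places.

With y = 0.112:
  t   CF        PV=CF/(1+0.112)^t    t·PV        t(t+1)·PV
  1       125.00       112.4101       112.4101         224.8201
  2       125.00       101.0882       202.1764         606.5292
  3    10,125.00     7,363.4386    22,090.3158      88,361.2633
  Σ                  7,576.9369    22,404.9023      89,192.6126
P = 7,576.9369; D_Mac = 2.95699 yrs; D_mod = 2.65916 yrs; C = 9.51975.
Duration effect: -2.65916 × (-0.0135) = +0.035899
Convexity effect: 0.5 × 9.51975 × (-0.0135)² = +0.0008675
ΔP/P ≈ +0.035899 + 0.0008675 = +0.036766 = +3.6766%.

+3.68%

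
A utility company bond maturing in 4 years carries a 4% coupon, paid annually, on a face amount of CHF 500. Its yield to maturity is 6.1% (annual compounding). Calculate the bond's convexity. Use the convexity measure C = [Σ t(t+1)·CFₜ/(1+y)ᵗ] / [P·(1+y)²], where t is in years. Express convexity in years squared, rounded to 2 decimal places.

16.38

With y = 0.061:
  t   CF        PV=CF/(1+0.061)^t    t·PV        t(t+1)·PV
  1        20.00        18.8501        18.8501          37.7003
  2        20.00        17.7664        35.5328         106.5983
  3        20.00        16.7449        50.2348         200.9394
  4       520.00       410.3381     1,641.3523       8,206.7613
  Σ                    463.6995     1,745.9700       8,551.9994
P = 463.6995.
Convexity = Σ t(t+1)·PV / [P·(1+y)²] = 8,551.9994 / (463.6995 × 1.125721) = 16.38326.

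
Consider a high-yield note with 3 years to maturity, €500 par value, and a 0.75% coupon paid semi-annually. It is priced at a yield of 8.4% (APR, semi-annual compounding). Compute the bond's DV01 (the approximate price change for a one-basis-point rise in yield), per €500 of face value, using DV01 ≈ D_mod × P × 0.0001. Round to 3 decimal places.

Periodic yield y = 0.042.
  t   CF        PV=CF/(1+0.042)^t    t·PV
  1        1.875         1.7994         1.7994
  2        1.875         1.7269         3.4538
  3        1.875         1.6573         4.9719
  4        1.875         1.5905         6.3620
  5        1.875         1.5264         7.6319
  6      501.875       392.0931     2,352.5589
  Σ                    400.3936     2,376.7778
P = 400.3936; D_Mac = 5.93610 half-year periods = 2.96805 yrs; D_mod = 2.84842 yrs.
DV01 ≈ 2.84842 × 400.3936 × 0.0001 = 0.114049.

€0.114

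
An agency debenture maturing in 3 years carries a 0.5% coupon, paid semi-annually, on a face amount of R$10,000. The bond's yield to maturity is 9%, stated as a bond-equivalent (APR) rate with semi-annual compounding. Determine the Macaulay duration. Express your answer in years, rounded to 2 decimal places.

Periodic yield y = 0.045. Discount each cash flow and weight by its period:
  t   CF        PV=CF/(1+0.045)^t    t·PV
  1        25.00        23.9234        23.9234
  2        25.00        22.8932        45.7865
  3        25.00        21.9074        65.7222
  4        25.00        20.9640        83.8561
  5        25.00        20.0613       100.3064
  6    10,025.00     7,698.1548    46,188.9287
  Σ                  7,807.9042    46,508.5234
Price P = Σ PV = 7,807.9042.
Macaulay duration = Σ(t·PV) / P = 46,508.5234 / 7,807.9042 = 5.95660 half-year periods.
In years: 5.95660 / 2 = 2.97830 years.

2.98 years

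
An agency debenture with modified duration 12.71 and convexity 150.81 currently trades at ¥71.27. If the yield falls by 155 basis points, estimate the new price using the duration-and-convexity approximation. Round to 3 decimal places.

¥86.602

Duration effect: -D_mod·Δy = -12.71 × (-0.0155) = +0.197005
Convexity effect: ½·C·(Δy)² = 0.5 × 150.81 × (-0.0155)² = +0.01811605125
ΔP/P ≈ +0.197005 + 0.01811605125 = +0.21512105125
New price ≈ 71.27 × (1 + 0.21512105125) = 86.6016773225875.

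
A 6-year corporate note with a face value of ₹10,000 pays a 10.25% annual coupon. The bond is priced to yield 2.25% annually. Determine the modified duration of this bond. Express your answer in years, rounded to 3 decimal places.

4.879 years

Periodic yield y = 0.0225. First find Macaulay duration:
  t   CF        PV=CF/(1+0.0225)^t    t·PV
  1     1,025.00     1,002.4450     1,002.4450
  2     1,025.00       980.3863     1,960.7726
  3     1,025.00       958.8130     2,876.4390
  4     1,025.00       937.7144     3,750.8577
  5     1,025.00       917.0801     4,585.4006
  6    11,025.00     9,647.1426    57,882.8556
  Σ                 14,443.5814    72,058.7705
P = 14,443.5814; Macaulay duration = 72,058.7705 / 14,443.5814 = 4.98898 years.
Modified duration = D_Mac / (1 + y) = 4.98898 / 1.0225 = 4.87920 years.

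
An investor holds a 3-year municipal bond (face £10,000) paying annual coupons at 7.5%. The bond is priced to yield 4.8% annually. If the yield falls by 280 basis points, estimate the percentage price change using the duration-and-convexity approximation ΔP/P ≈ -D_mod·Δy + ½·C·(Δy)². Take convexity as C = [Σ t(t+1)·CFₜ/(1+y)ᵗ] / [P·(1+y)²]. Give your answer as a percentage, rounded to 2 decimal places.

With y = 0.048:
  t   CF        PV=CF/(1+0.048)^t    t·PV        t(t+1)·PV
  1       750.00       715.6489       715.6489       1,431.2977
  2       750.00       682.8710     1,365.7421       4,097.2263
  3    10,750.00     9,339.5213    28,018.5639     112,074.2554
  Σ                 10,738.0412    30,099.9548     117,602.7794
P = 10,738.0412; D_Mac = 2.80311 yrs; D_mod = 2.67473 yrs; C = 9.97172.
Duration effect: -2.67473 × (-0.028) = +0.074892
Convexity effect: 0.5 × 9.97172 × (-0.028)² = +0.0039089
ΔP/P ≈ +0.074892 + 0.0039089 = +0.078801 = +7.8801%.

+7.88%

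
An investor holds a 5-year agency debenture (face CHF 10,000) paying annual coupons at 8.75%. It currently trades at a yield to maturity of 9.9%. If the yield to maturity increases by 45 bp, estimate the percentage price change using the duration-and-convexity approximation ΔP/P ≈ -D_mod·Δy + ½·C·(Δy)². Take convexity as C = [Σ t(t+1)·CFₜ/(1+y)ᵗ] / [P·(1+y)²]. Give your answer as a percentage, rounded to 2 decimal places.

-1.72%

With y = 0.099:
  t   CF        PV=CF/(1+0.099)^t    t·PV        t(t+1)·PV
  1       875.00       796.1783       796.1783       1,592.3567
  2       875.00       724.4571     1,448.9142       4,346.7426
  3       875.00       659.1966     1,977.5899       7,910.3595
  4       875.00       599.8149     2,399.2598      11,996.2989
  5    10,875.00     6,783.2965    33,916.4827     203,498.8964
  Σ                  9,562.9436    40,538.4249     229,344.6540
P = 9,562.9436; D_Mac = 4.23912 yrs; D_mod = 3.85725 yrs; C = 19.85645.
Duration effect: -3.85725 × (+0.0045) = -0.017358
Convexity effect: 0.5 × 19.85645 × (0.0045)² = +0.0002010
ΔP/P ≈ -0.017358 + 0.0002010 = -0.017157 = -1.7157%.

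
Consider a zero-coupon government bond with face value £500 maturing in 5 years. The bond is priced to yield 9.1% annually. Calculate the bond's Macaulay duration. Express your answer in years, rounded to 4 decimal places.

A zero-coupon bond has a single cash flow at maturity, so its Macaulay duration equals its maturity: 5 years.

5.0000 years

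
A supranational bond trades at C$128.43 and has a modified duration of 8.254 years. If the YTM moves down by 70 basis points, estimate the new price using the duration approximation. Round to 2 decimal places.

Duration approximation: ΔP/P ≈ -D_mod · Δy = -8.254 × (-0.007) = +0.057778.
New price ≈ 128.43 × (1 + 0.057778) = 135.85042854.

C$135.85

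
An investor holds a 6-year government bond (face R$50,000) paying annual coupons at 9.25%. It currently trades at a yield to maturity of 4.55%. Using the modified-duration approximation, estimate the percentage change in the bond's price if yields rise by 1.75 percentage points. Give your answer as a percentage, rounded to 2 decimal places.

Periodic yield y = 0.0455. Modified duration first:
  t   CF        PV=CF/(1+0.0455)^t    t·PV
  1     4,625.00     4,423.7207     4,423.7207
  2     4,625.00     4,231.2011     8,462.4021
  3     4,625.00     4,047.0598    12,141.1795
  4     4,625.00     3,870.9324    15,483.7296
  5     4,625.00     3,702.4700    18,512.3501
  6    54,625.00    41,826.0861   250,956.5166
  Σ                 62,101.4701   309,979.8987
P = 62,101.4701; D_Mac = 4.99151 yrs; D_mod = 4.99151/(1+0.0455) = 4.77428 yrs.
ΔP/P ≈ -D_mod · Δy = -4.77428 × (+0.0175) = -0.083550 = -8.3550%.

-8.35%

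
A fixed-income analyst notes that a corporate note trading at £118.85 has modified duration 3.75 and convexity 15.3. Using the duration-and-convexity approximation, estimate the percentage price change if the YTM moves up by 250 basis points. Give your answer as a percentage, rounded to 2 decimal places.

Duration effect: -D_mod·Δy = -3.75 × (+0.025) = -0.093750
Convexity effect: ½·C·(Δy)² = 0.5 × 15.3 × (0.025)² = +0.00478125
ΔP/P ≈ -0.093750 + 0.00478125 = -0.08896875
= -8.896875%.

-8.90%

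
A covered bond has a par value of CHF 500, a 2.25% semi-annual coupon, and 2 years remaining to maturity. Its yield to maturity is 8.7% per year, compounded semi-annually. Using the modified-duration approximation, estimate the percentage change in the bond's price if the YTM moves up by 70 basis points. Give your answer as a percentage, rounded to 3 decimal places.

-1.318%

Periodic yield y = 0.0435. Modified duration first:
  t   CF        PV=CF/(1+0.0435)^t    t·PV
  1        5.625         5.3905         5.3905
  2        5.625         5.1658        10.3316
  3        5.625         4.9505        14.8514
  4      505.625       426.4408     1,705.7631
  Σ                    441.9475     1,736.3366
P = 441.9475; D_Mac = 3.92883 half-year periods = 1.96441 yrs; D_mod = 1.96441/(1+0.0435) = 1.88252 yrs.
ΔP/P ≈ -D_mod · Δy = -1.88252 × (+0.007) = -0.013178 = -1.3178%.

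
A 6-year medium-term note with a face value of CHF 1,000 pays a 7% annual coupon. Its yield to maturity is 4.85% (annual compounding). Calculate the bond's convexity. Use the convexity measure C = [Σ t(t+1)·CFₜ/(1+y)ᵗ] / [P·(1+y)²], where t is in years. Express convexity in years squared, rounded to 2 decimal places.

31.05

With y = 0.0485:
  t   CF        PV=CF/(1+0.0485)^t    t·PV        t(t+1)·PV
  1        70.00        66.7620        66.7620         133.5241
  2        70.00        63.6739       127.3477         382.0432
  3        70.00        60.7285       182.1856         728.7423
  4        70.00        57.9194       231.6777       1,158.3887
  5        70.00        55.2403       276.2014       1,657.2084
  6     1,070.00       805.3287     4,831.9721      33,823.8048
  Σ                  1,109.6528     5,716.1466      37,883.7114
P = 1,109.6528.
Convexity = Σ t(t+1)·PV / [P·(1+y)²] = 37,883.7114 / (1,109.6528 × 1.099352) = 31.05479.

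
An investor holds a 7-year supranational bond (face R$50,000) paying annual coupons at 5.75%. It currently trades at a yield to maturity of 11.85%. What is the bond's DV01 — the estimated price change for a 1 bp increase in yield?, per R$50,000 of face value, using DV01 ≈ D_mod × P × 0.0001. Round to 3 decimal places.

Periodic yield y = 0.1185.
  t   CF        PV=CF/(1+0.1185)^t    t·PV
  1     2,875.00     2,570.4068     2,570.4068
  2     2,875.00     2,298.0839     4,596.1677
  3     2,875.00     2,054.6123     6,163.8369
  4     2,875.00     1,836.9354     7,347.7418
  5     2,875.00     1,642.3205     8,211.6024
  6     2,875.00     1,468.3241     8,809.9444
  7    52,875.00    24,143.4018   169,003.8123
  Σ                 36,014.0847   206,703.5123
P = 36,014.0847; D_Mac = 5.73952 yrs; D_mod = 5.13144 yrs.
DV01 ≈ 5.13144 × 36,014.0847 × 0.0001 = 18.480421.

R$18.480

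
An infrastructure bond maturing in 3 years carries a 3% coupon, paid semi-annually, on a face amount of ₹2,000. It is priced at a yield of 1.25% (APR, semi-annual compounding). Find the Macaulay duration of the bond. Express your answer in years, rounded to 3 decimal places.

Periodic yield y = 0.00625. Discount each cash flow and weight by its period:
  t   CF        PV=CF/(1+0.00625)^t    t·PV
  1        30.00        29.8137        29.8137
  2        30.00        29.6285        59.2570
  3        30.00        29.4445        88.3334
  4        30.00        29.2616       117.0463
  5        30.00        29.0798       145.3991
  6     2,030.00     1,955.5129    11,733.0772
  Σ                  2,102.7409    12,172.9266
Price P = Σ PV = 2,102.7409.
Macaulay duration = Σ(t·PV) / P = 12,172.9266 / 2,102.7409 = 5.78908 half-year periods.
In years: 5.78908 / 2 = 2.89454 years.

2.895 years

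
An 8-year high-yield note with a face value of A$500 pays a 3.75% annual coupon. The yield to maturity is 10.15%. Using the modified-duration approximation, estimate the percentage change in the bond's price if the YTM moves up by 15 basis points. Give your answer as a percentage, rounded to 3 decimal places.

Periodic yield y = 0.1015. Modified duration first:
  t   CF        PV=CF/(1+0.1015)^t    t·PV
  1        18.75        17.0222        17.0222
  2        18.75        15.4537        30.9074
  3        18.75        14.0297        42.0890
  4        18.75        12.7369        50.9475
  5        18.75        11.5632        57.8161
  6        18.75        10.4977        62.9862
  7        18.75         9.5304        66.7126
  8       518.75       239.3768     1,915.0146
  Σ                    330.2106     2,243.4957
P = 330.2106; D_Mac = 6.79414 yrs; D_mod = 6.79414/(1+0.1015) = 6.16808 yrs.
ΔP/P ≈ -D_mod · Δy = -6.16808 × (+0.0015) = -0.009252 = -0.9252%.

-0.925%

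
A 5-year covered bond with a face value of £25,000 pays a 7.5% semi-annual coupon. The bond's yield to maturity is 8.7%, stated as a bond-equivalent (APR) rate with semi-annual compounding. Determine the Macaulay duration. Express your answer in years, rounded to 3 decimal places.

Periodic yield y = 0.0435. Discount each cash flow and weight by its period:
  t   CF        PV=CF/(1+0.0435)^t    t·PV
  1       937.50       898.4188       898.4188
  2       937.50       860.9667     1,721.9335
  3       937.50       825.0759     2,475.2278
  4       937.50       790.6813     3,162.7252
  5       937.50       757.7205     3,788.6023
  6       937.50       726.1336     4,356.8018
  7       937.50       695.8636     4,871.0450
  8       937.50       666.8554     5,334.8429
  9       937.50       639.0564     5,751.5077
  10   25,937.50    16,943.5177   169,435.1768
  Σ                 23,804.2898   201,796.2817
Price P = Σ PV = 23,804.2898.
Macaulay duration = Σ(t·PV) / P = 201,796.2817 / 23,804.2898 = 8.47731 half-year periods.
In years: 8.47731 / 2 = 4.23865 years.

4.239 years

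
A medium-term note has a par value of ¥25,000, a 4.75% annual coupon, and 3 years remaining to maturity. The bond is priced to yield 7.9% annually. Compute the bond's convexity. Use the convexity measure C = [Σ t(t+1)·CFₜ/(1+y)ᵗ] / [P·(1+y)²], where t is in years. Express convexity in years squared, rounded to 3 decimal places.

9.667

With y = 0.079:
  t   CF        PV=CF/(1+0.079)^t    t·PV        t(t+1)·PV
  1     1,187.50     1,100.5561     1,100.5561       2,201.1121
  2     1,187.50     1,019.9778     2,039.9556       6,119.8669
  3    26,187.50    20,846.3347    62,539.0041     250,156.0164
  Σ                 22,966.8686    65,679.5158     258,476.9954
P = 22,966.8686.
Convexity = Σ t(t+1)·PV / [P·(1+y)²] = 258,476.9954 / (22,966.8686 × 1.164241) = 9.66668.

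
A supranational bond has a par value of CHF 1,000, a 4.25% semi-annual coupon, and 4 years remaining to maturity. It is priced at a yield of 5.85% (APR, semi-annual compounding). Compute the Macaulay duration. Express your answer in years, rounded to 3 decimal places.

3.711 years

Periodic yield y = 0.02925. Discount each cash flow and weight by its period:
  t   CF        PV=CF/(1+0.02925)^t    t·PV
  1        21.25        20.6461        20.6461
  2        21.25        20.0594        40.1187
  3        21.25        19.4893        58.4679
  4        21.25        18.9354        75.7418
  5        21.25        18.3973        91.9866
  6        21.25        17.8745       107.2469
  7        21.25        17.3665       121.5656
  8     1,021.25       810.8958     6,487.1666
  Σ                    943.6644     7,002.9403
Price P = Σ PV = 943.6644.
Macaulay duration = Σ(t·PV) / P = 7,002.9403 / 943.6644 = 7.42101 half-year periods.
In years: 7.42101 / 2 = 3.71050 years.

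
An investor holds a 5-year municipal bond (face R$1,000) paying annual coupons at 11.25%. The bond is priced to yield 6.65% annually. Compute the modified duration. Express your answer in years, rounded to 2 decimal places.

3.91 years

Periodic yield y = 0.0665. First find Macaulay duration:
  t   CF        PV=CF/(1+0.0665)^t    t·PV
  1       112.50       105.4852       105.4852
  2       112.50        98.9079       197.8157
  3       112.50        92.7406       278.2218
  4       112.50        86.9579       347.8316
  5     1,112.50       806.2983     4,031.4913
  Σ                  1,190.3899     4,960.8457
P = 1,190.3899; Macaulay duration = 4,960.8457 / 1,190.3899 = 4.16741 years.
Modified duration = D_Mac / (1 + y) = 4.16741 / 1.0665 = 3.90756 years.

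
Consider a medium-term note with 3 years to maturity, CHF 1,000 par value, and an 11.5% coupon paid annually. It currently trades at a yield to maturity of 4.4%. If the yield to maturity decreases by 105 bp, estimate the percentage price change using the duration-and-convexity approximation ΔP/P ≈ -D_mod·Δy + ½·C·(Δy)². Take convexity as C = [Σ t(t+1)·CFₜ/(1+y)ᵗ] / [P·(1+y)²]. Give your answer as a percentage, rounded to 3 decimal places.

With y = 0.044:
  t   CF        PV=CF/(1+0.044)^t    t·PV        t(t+1)·PV
  1       115.00       110.1533       110.1533         220.3065
  2       115.00       105.5108       211.0216         633.0647
  3     1,115.00       979.8811     2,939.6432      11,758.5729
  Σ                  1,195.5451     3,260.8181      12,611.9441
P = 1,195.5451; D_Mac = 2.72747 yrs; D_mod = 2.61252 yrs; C = 9.67866.
Duration effect: -2.61252 × (-0.0105) = +0.027431
Convexity effect: 0.5 × 9.67866 × (-0.0105)² = +0.0005335
ΔP/P ≈ +0.027431 + 0.0005335 = +0.027965 = +2.7965%.

+2.797%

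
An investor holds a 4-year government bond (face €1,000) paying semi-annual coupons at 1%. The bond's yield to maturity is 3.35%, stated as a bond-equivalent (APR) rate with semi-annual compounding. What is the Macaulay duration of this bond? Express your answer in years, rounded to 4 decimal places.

Periodic yield y = 0.01675. Discount each cash flow and weight by its period:
  t   CF        PV=CF/(1+0.01675)^t    t·PV
  1         5.00         4.9176         4.9176
  2         5.00         4.8366         9.6732
  3         5.00         4.7569        14.2708
  4         5.00         4.6786        18.7143
  5         5.00         4.6015        23.0075
  6         5.00         4.5257        27.1541
  7         5.00         4.4511        31.1579
  8     1,005.00       879.9391     7,039.5128
  Σ                    912.7072     7,168.4083
Price P = Σ PV = 912.7072.
Macaulay duration = Σ(t·PV) / P = 7,168.4083 / 912.7072 = 7.85401 half-year periods.
In years: 7.85401 / 2 = 3.92700 years.

3.9270 years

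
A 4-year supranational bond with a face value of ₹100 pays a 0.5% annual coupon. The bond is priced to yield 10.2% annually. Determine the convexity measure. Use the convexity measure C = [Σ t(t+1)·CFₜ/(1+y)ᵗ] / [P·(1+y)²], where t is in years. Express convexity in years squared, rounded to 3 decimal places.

With y = 0.102:
  t   CF        PV=CF/(1+0.102)^t    t·PV        t(t+1)·PV
  1         0.50         0.4537         0.4537           0.9074
  2         0.50         0.4117         0.8234           2.4703
  3         0.50         0.3736         1.1208           4.4834
  4       100.50        68.1459       272.5836       1,362.9178
  Σ                     69.3850       274.9816       1,370.7790
P = 69.3850.
Convexity = Σ t(t+1)·PV / [P·(1+y)²] = 1,370.7790 / (69.3850 × 1.214404) = 16.26818.

16.268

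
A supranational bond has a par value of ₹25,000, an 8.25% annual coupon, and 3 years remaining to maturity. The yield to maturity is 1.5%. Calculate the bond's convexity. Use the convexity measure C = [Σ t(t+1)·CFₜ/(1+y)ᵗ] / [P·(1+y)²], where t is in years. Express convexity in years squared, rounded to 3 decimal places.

10.599

With y = 0.015:
  t   CF        PV=CF/(1+0.015)^t    t·PV        t(t+1)·PV
  1     2,062.50     2,032.0197     2,032.0197       4,064.0394
  2     2,062.50     2,001.9899     4,003.9797      12,011.9391
  3    27,062.50    25,880.3286    77,640.9859     310,563.9437
  Σ                 29,914.3382    83,676.9853     326,639.9223
P = 29,914.3382.
Convexity = Σ t(t+1)·PV / [P·(1+y)²] = 326,639.9223 / (29,914.3382 × 1.030225) = 10.59883.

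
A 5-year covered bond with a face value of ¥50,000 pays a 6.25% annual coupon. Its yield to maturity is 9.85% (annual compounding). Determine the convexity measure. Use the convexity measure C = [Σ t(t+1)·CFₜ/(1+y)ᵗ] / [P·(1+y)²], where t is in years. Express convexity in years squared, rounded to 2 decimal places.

With y = 0.0985:
  t   CF        PV=CF/(1+0.0985)^t    t·PV        t(t+1)·PV
  1     3,125.00     2,844.7883     2,844.7883       5,689.5767
  2     3,125.00     2,589.7026     5,179.4053      15,538.2158
  3     3,125.00     2,357.4899     7,072.4697      28,289.8786
  4     3,125.00     2,146.0991     8,584.3965      42,921.9824
  5    53,125.00    33,212.2759   166,061.3794     996,368.2764
  Σ                 43,150.3559   189,742.4392   1,088,807.9300
P = 43,150.3559.
Convexity = Σ t(t+1)·PV / [P·(1+y)²] = 1,088,807.9300 / (43,150.3559 × 1.206702) = 20.91061.

20.91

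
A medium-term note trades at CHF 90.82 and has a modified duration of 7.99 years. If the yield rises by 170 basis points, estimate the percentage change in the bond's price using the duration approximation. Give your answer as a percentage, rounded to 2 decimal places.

-13.58%

Duration approximation: ΔP/P ≈ -D_mod · Δy = -7.99 × (+0.017) = -0.135830.
As a percentage: -13.5830%.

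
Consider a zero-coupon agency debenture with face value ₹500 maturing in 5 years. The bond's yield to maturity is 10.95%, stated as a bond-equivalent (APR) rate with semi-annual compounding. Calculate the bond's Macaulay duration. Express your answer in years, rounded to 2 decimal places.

A zero-coupon bond has a single cash flow at maturity, so its Macaulay duration equals its maturity: 5 years.
(Equivalently: 10 semi-annual periods ÷ 2 = 5 years.)

5.00 years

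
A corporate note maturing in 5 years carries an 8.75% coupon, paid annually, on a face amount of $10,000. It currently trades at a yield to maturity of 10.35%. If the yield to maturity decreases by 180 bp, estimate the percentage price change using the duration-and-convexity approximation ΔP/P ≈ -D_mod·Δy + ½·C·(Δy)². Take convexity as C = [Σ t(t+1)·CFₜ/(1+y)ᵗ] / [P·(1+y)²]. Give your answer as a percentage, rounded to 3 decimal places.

+7.221%

With y = 0.1035:
  t   CF        PV=CF/(1+0.1035)^t    t·PV        t(t+1)·PV
  1       875.00       792.9316       792.9316       1,585.8632
  2       875.00       718.5606     1,437.1211       4,311.3634
  3       875.00       651.1650     1,953.4950       7,813.9798
  4       875.00       590.0906     2,360.3624      11,801.8122
  5    10,875.00     6,646.1108    33,230.5541     199,383.3244
  Σ                  9,398.8586    39,774.4642     224,896.3429
P = 9,398.8586; D_Mac = 4.23184 yrs; D_mod = 3.83493 yrs; C = 19.65000.
Duration effect: -3.83493 × (-0.018) = +0.069029
Convexity effect: 0.5 × 19.65000 × (-0.018)² = +0.0031833
ΔP/P ≈ +0.069029 + 0.0031833 = +0.072212 = +7.2212%.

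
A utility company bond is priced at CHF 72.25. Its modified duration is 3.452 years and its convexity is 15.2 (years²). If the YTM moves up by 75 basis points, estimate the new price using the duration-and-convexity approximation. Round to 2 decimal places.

CHF 70.41

Duration effect: -D_mod·Δy = -3.452 × (+0.0075) = -0.025890
Convexity effect: ½·C·(Δy)² = 0.5 × 15.2 × (0.0075)² = +0.0004275
ΔP/P ≈ -0.025890 + 0.0004275 = -0.0254625
New price ≈ 72.25 × (1 - 0.0254625) = 70.410334375.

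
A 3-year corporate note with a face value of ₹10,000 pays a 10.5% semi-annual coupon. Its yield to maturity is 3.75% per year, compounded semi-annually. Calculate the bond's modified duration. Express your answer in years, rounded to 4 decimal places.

Periodic yield y = 0.01875. First find Macaulay duration:
  t   CF        PV=CF/(1+0.01875)^t    t·PV
  1       525.00       515.3374       515.3374
  2       525.00       505.8527     1,011.7054
  3       525.00       496.5425     1,489.6275
  4       525.00       487.4037     1,949.6148
  5       525.00       478.4331     2,392.1654
  6    10,525.00     9,414.9144    56,489.4862
  Σ                 11,898.4838    63,847.9367
P = 11,898.4838; Macaulay duration = 63,847.9367 / 11,898.4838 = 5.36606 half-year periods = 2.68303 years.
Modified duration = D_Mac / (1 + y) = 2.68303 / 1.01875 = 2.63365 years.

2.6336 years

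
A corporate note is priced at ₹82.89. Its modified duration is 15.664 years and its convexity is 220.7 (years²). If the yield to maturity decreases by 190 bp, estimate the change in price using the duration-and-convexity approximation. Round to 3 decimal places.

+₹27.971

Duration effect: -D_mod·Δy = -15.664 × (-0.019) = +0.297616
Convexity effect: ½·C·(Δy)² = 0.5 × 220.7 × (-0.019)² = +0.03983635
ΔP/P ≈ +0.297616 + 0.03983635 = +0.33745235
ΔP ≈ 82.89 × (+0.33745235) = +27.9714252915.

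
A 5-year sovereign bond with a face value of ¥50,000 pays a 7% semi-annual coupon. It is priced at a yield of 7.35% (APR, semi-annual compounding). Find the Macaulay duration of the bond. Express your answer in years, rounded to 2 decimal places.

4.30 years

Periodic yield y = 0.03675. Discount each cash flow and weight by its period:
  t   CF        PV=CF/(1+0.03675)^t    t·PV
  1     1,750.00     1,687.9672     1,687.9672
  2     1,750.00     1,628.1333     3,256.2666
  3     1,750.00     1,570.4204     4,711.2611
  4     1,750.00     1,514.7532     6,059.0127
  5     1,750.00     1,461.0593     7,305.2963
  6     1,750.00     1,409.2686     8,455.6118
  7     1,750.00     1,359.3138     9,515.1969
  8     1,750.00     1,311.1298    10,489.0386
  9     1,750.00     1,264.6538    11,381.8842
  10   51,750.00    36,071.9744   360,719.7437
  Σ                 49,278.6738   423,581.2791
Price P = Σ PV = 49,278.6738.
Macaulay duration = Σ(t·PV) / P = 423,581.2791 / 49,278.6738 = 8.59563 half-year periods.
In years: 8.59563 / 2 = 4.29782 years.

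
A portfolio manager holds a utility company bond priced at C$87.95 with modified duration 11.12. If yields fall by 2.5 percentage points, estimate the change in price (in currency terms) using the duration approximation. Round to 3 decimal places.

+C$24.450

Duration approximation: ΔP/P ≈ -D_mod · Δy = -11.12 × (-0.025) = +0.278000.
ΔP ≈ 87.95 × (+0.278000) = +24.45010.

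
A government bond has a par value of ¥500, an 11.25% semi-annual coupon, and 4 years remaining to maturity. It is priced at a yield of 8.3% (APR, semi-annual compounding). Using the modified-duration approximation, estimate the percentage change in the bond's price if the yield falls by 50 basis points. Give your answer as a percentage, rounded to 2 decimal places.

Periodic yield y = 0.0415. Modified duration first:
  t   CF        PV=CF/(1+0.0415)^t    t·PV
  1       28.125        27.0043        27.0043
  2       28.125        25.9283        51.8566
  3       28.125        24.8951        74.6854
  4       28.125        23.9032        95.6127
  5       28.125        22.9507       114.7536
  6       28.125        22.0362       132.2173
  7       28.125        21.1581       148.1070
  8      528.125       381.4719     3,051.7751
  Σ                    549.3479     3,696.0119
P = 549.3479; D_Mac = 6.72800 half-year periods = 3.36400 yrs; D_mod = 3.36400/(1+0.0415) = 3.22996 yrs.
ΔP/P ≈ -D_mod · Δy = -3.22996 × (-0.005) = +0.016150 = +1.6150%.

+1.61%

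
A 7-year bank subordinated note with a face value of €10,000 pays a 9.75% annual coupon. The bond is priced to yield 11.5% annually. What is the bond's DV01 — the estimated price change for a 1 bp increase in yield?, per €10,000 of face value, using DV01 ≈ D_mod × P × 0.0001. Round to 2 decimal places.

Periodic yield y = 0.115.
  t   CF        PV=CF/(1+0.115)^t    t·PV
  1       975.00       874.4395       874.4395
  2       975.00       784.2506     1,568.5013
  3       975.00       703.3638     2,110.0914
  4       975.00       630.8196     2,523.2782
  5       975.00       565.7574     2,828.7872
  6       975.00       507.4058     3,044.4347
  7    10,975.00     5,122.4822    35,857.3753
  Σ                  9,188.5189    48,806.9076
P = 9,188.5189; D_Mac = 5.31173 yrs; D_mod = 4.76388 yrs.
DV01 ≈ 4.76388 × 9,188.5189 × 0.0001 = 4.377301.

€4.38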